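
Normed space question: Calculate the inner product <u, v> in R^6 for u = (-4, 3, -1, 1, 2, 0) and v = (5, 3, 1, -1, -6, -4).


Computing the standard inner product <u, v> = sum u_i * v_i
= -4*5 + 3*3 + -1*1 + 1*-1 + 2*-6 + 0*-4
= -20 + 9 + -1 + -1 + -12 + 0
= -25

-25


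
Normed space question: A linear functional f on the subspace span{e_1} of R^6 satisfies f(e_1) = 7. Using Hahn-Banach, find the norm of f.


The norm of f is given by ||f|| = sup_{||x||=1} |f(x)|.
On span{e_1}, ||e_1|| = 1, so ||f|| = |f(e_1)| / ||e_1||
= |7| / 1 = 7.0000

7.0000


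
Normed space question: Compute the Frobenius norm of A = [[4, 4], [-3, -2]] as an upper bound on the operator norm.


||A||_F^2 = sum a_ij^2
= 4^2 + 4^2 + (-3)^2 + (-2)^2
= 16 + 16 + 9 + 4 = 45
||A||_F = sqrt(45) = 6.7082

6.7082


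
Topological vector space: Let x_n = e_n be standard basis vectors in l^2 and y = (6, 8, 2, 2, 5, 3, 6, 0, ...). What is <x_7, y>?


x_7 = e_7 is the standard basis vector with 1 in position 7.
<x_7, y> = y_7 = 6
As n -> infinity, <x_n, y> -> 0, confirming weak convergence of (x_n) to 0.

6


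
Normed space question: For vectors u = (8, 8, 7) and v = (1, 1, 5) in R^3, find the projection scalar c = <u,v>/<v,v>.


Computing <u,v> = 8*1 + 8*1 + 7*5 = 51
Computing <v,v> = 1^2 + 1^2 + 5^2 = 27
Projection coefficient = 51/27 = 1.8889

1.8889


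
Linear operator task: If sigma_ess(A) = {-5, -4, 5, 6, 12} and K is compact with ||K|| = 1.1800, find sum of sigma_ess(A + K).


By Weyl's theorem, the essential spectrum is invariant under compact perturbations.
sigma_ess(A + K) = sigma_ess(A) = {-5, -4, 5, 6, 12}
Sum = -5 + -4 + 5 + 6 + 12 = 14

14


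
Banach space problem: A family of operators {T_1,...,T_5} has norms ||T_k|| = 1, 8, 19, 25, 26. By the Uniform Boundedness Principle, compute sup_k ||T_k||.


By the Uniform Boundedness Principle, the supremum of norms is finite.
sup_k ||T_k|| = max(1, 8, 19, 25, 26) = 26

26


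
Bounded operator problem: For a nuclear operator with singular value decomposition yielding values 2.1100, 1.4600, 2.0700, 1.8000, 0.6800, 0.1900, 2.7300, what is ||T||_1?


The nuclear norm is the sum of all singular values.
||T||_1 = 2.1100 + 1.4600 + 2.0700 + 1.8000 + 0.6800 + 0.1900 + 2.7300
= 11.0400

11.0400


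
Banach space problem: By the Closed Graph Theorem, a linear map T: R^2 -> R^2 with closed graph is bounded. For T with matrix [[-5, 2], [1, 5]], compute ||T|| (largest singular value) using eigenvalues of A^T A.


A^T A = [[26, -5], [-5, 29]]
trace(A^T A) = 55, det(A^T A) = 729
discriminant = 55^2 - 4*729 = 109
Largest eigenvalue of A^T A = (trace + sqrt(disc))/2 = 32.7202
||T|| = sqrt(32.7202) = 5.7202

5.7202


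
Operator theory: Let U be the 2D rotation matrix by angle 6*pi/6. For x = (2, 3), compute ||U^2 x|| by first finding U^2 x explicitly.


U is a rotation by theta = 6*pi/6
U^2 = rotation by 2*theta = 12*pi/6 = 0*pi/6 (mod 2*pi)
cos(0*pi/6) = 1.0000, sin(0*pi/6) = 0.0000
U^2 x = (1.0000 * 2 - 0.0000 * 3, 0.0000 * 2 + 1.0000 * 3)
= (2.0000, 3.0000)
||U^2 x|| = sqrt(2.0000^2 + 3.0000^2) = sqrt(13.0000) = 3.6056

3.6056


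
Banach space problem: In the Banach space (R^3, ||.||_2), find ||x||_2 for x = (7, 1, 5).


The l^2 norm = (sum |x_i|^2)^(1/2)
Sum of 2th powers = 49 + 1 + 25 = 75
||x||_2 = (75)^(1/2) = 8.6603

8.6603


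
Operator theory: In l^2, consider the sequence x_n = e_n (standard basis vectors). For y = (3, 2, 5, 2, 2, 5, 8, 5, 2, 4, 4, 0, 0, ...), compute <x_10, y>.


x_10 = e_10 is the standard basis vector with 1 in position 10.
<x_10, y> = y_10 = 4
As n -> infinity, <x_n, y> -> 0, confirming weak convergence of (x_n) to 0.

4


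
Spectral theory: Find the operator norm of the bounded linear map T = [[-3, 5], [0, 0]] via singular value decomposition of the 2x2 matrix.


A^T A = [[9, -15], [-15, 25]]
trace(A^T A) = 34, det(A^T A) = 0
discriminant = 34^2 - 4*0 = 1156
Largest eigenvalue of A^T A = (trace + sqrt(disc))/2 = 34.0000
||T|| = sqrt(34.0000) = 5.8310

5.8310


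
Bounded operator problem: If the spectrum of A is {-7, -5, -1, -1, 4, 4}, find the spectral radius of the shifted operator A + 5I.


Spectrum of A + 5I = {-2, 0, 4, 4, 9, 9}
Spectral radius = max |lambda| over the shifted spectrum
= max(2, 0, 4, 4, 9, 9) = 9

9


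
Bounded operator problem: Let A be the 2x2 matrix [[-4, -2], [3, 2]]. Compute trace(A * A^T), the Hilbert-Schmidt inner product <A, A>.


trace(A * A^T) = sum of squares of all entries
= (-4)^2 + (-2)^2 + 3^2 + 2^2
= 16 + 4 + 9 + 4
= 33

33


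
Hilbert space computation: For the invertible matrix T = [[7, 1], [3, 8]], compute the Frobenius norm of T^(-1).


det(T) = 7*8 - 1*3 = 53
T^(-1) = (1/53) * [[8, -1], [-3, 7]] = [[0.1509, -0.0189], [-0.0566, 0.1321]]
||T^(-1)||_F^2 = 0.1509^2 + (-0.0189)^2 + (-0.0566)^2 + 0.1321^2 = 0.0438
||T^(-1)||_F = sqrt(0.0438) = 0.2093

0.2093


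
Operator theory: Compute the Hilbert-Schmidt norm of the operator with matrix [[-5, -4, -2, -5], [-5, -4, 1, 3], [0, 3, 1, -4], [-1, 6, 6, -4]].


The Hilbert-Schmidt norm is sqrt(sum of squares of all entries).
Sum of squares = (-5)^2 + (-4)^2 + (-2)^2 + (-5)^2 + (-5)^2 + (-4)^2 + 1^2 + 3^2 + 0^2 + 3^2 + 1^2 + (-4)^2 + (-1)^2 + 6^2 + 6^2 + (-4)^2
= 25 + 16 + 4 + 25 + 25 + 16 + 1 + 9 + 0 + 9 + 1 + 16 + 1 + 36 + 36 + 16 = 236
||T||_HS = sqrt(236) = 15.3623

15.3623


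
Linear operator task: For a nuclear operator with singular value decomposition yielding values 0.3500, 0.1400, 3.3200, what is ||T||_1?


The nuclear norm is the sum of all singular values.
||T||_1 = 0.3500 + 0.1400 + 3.3200
= 3.8100

3.8100


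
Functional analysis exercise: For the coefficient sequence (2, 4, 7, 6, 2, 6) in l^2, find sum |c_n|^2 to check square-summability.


sum |c_n|^2 = 2^2 + 4^2 + 7^2 + 6^2 + 2^2 + 6^2
= 4 + 16 + 49 + 36 + 4 + 36
= 145

145


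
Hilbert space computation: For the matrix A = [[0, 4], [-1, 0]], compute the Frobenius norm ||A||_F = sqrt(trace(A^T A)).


||A||_F^2 = sum a_ij^2
= 0^2 + 4^2 + (-1)^2 + 0^2
= 0 + 16 + 1 + 0 = 17
||A||_F = sqrt(17) = 4.1231

4.1231


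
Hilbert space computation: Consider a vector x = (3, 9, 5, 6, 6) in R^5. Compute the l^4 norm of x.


The l^4 norm = (sum |x_i|^4)^(1/4)
Sum of 4th powers = 81 + 6561 + 625 + 1296 + 1296 = 9859
||x||_4 = (9859)^(1/4) = 9.9646

9.9646


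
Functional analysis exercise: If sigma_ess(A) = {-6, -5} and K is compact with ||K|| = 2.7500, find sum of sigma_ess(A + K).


By Weyl's theorem, the essential spectrum is invariant under compact perturbations.
sigma_ess(A + K) = sigma_ess(A) = {-6, -5}
Sum = -6 + -5 = -11

-11


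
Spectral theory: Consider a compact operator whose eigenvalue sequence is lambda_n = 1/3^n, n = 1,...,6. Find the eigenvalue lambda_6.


The eigenvalue formula gives lambda_6 = 1/3^6
= 1/729
= 0.0014

0.0014


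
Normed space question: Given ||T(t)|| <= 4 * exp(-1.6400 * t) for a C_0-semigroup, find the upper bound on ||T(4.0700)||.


||T(4.0700)|| <= 4 * exp(-1.6400 * 4.0700)
= 4 * exp(-6.6748)
= 4 * 0.0013
= 0.0050

0.0050


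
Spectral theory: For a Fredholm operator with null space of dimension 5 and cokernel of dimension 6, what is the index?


The Fredholm index is defined as ind(T) = dim(ker T) - dim(coker T)
= 5 - 6
= -1

-1


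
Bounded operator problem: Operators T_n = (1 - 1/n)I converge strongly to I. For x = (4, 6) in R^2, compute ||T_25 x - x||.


T_25 x - x = (1 - 1/25)x - x = -x/25
||x|| = sqrt(52) = 7.2111
||T_25 x - x|| = ||x||/25 = 7.2111/25 = 0.2884

0.2884


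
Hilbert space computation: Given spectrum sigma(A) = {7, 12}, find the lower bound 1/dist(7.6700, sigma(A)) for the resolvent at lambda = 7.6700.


dist(7.6700, {7, 12}) = min(|7.6700 - 7|, |7.6700 - 12|)
= min(0.6700, 4.3300) = 0.6700
Resolvent bound = 1/0.6700 = 1.4925

1.4925


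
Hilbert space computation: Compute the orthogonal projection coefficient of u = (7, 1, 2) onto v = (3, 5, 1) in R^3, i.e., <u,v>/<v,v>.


Computing <u,v> = 7*3 + 1*5 + 2*1 = 28
Computing <v,v> = 3^2 + 5^2 + 1^2 = 35
Projection coefficient = 28/35 = 0.8000

0.8000


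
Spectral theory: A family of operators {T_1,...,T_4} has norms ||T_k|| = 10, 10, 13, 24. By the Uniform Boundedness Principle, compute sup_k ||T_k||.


By the Uniform Boundedness Principle, the supremum of norms is finite.
sup_k ||T_k|| = max(10, 10, 13, 24) = 24

24


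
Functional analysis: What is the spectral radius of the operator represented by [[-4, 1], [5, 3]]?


For a 2x2 matrix, eigenvalues satisfy lambda^2 - (trace)*lambda + det = 0
trace = -4 + 3 = -1
det = -4*3 - 1*5 = -17
discriminant = (-1)^2 - 4*(-17) = 69
spectral radius = max |eigenvalue| = 4.6533

4.6533


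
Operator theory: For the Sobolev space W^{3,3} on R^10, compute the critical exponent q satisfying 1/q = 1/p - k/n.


Using the Sobolev embedding formula: 1/q = 1/p - k/n
1/q = 1/3 - 3/10 = 1/30
q = 1/(1/30) = 30

30.0000


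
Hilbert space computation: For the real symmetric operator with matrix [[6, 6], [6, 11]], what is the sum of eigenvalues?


For a self-adjoint (symmetric) matrix, the eigenvalues are real.
The sum of eigenvalues equals the trace of the matrix.
trace = 6 + 11 = 17

17


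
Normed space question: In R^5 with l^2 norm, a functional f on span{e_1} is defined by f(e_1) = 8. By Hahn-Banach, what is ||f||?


The norm of f is given by ||f|| = sup_{||x||=1} |f(x)|.
On span{e_1}, ||e_1|| = 1, so ||f|| = |f(e_1)| / ||e_1||
= |8| / 1 = 8.0000

8.0000


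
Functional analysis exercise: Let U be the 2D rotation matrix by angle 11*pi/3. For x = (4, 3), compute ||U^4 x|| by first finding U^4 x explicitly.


U is a rotation by theta = 11*pi/3
U^4 = rotation by 4*theta = 44*pi/3 = 2*pi/3 (mod 2*pi)
cos(2*pi/3) = -0.5000, sin(2*pi/3) = 0.8660
U^4 x = (-0.5000 * 4 - 0.8660 * 3, 0.8660 * 4 + -0.5000 * 3)
= (-4.5981, 1.9641)
||U^4 x|| = sqrt((-4.5981)^2 + 1.9641^2) = sqrt(25.0000) = 5.0000

5.0000


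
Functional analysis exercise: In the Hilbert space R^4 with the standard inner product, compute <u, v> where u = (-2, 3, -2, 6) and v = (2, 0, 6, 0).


Computing the standard inner product <u, v> = sum u_i * v_i
= -2*2 + 3*0 + -2*6 + 6*0
= -4 + 0 + -12 + 0
= -16

-16


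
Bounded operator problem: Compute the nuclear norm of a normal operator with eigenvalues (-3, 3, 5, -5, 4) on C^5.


For a normal operator, singular values equal |eigenvalues|.
Trace norm = sum |lambda_i| = 3 + 3 + 5 + 5 + 4
= 20

20


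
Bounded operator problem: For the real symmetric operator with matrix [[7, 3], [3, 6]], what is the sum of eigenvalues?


For a self-adjoint (symmetric) matrix, the eigenvalues are real.
The sum of eigenvalues equals the trace of the matrix.
trace = 7 + 6 = 13

13


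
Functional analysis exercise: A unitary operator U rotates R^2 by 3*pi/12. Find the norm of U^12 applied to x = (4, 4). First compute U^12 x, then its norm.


U is a rotation by theta = 3*pi/12
U^12 = rotation by 12*theta = 36*pi/12 = 12*pi/12 (mod 2*pi)
cos(12*pi/12) = -1.0000, sin(12*pi/12) = 0.0000
U^12 x = (-1.0000 * 4 - 0.0000 * 4, 0.0000 * 4 + -1.0000 * 4)
= (-4.0000, -4.0000)
||U^12 x|| = sqrt((-4.0000)^2 + (-4.0000)^2) = sqrt(32.0000) = 5.6569

5.6569


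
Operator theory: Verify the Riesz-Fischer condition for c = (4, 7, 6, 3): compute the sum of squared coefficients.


sum |c_n|^2 = 4^2 + 7^2 + 6^2 + 3^2
= 16 + 49 + 36 + 9
= 110

110


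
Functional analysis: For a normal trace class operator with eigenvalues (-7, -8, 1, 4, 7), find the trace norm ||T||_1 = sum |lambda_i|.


For a normal operator, singular values equal |eigenvalues|.
Trace norm = sum |lambda_i| = 7 + 8 + 1 + 4 + 7
= 27

27


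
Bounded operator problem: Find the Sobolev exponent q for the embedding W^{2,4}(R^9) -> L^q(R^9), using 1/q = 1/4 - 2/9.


Using the Sobolev embedding formula: 1/q = 1/p - k/n
1/q = 1/4 - 2/9 = 1/36
q = 1/(1/36) = 36

36.0000


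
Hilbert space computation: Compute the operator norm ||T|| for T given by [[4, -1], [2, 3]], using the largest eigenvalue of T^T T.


A^T A = [[20, 2], [2, 10]]
trace(A^T A) = 30, det(A^T A) = 196
discriminant = 30^2 - 4*196 = 116
Largest eigenvalue of A^T A = (trace + sqrt(disc))/2 = 20.3852
||T|| = sqrt(20.3852) = 4.5150

4.5150


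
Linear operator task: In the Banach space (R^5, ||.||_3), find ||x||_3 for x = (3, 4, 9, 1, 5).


The l^3 norm = (sum |x_i|^3)^(1/3)
Sum of 3th powers = 27 + 64 + 729 + 1 + 125 = 946
||x||_3 = (946)^(1/3) = 9.8167

9.8167


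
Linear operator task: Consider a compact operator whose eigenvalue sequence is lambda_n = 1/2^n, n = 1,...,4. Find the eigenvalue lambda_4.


The eigenvalue formula gives lambda_4 = 1/2^4
= 1/16
= 0.0625

0.0625


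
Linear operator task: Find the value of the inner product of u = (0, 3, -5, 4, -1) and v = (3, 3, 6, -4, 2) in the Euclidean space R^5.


Computing the standard inner product <u, v> = sum u_i * v_i
= 0*3 + 3*3 + -5*6 + 4*-4 + -1*2
= 0 + 9 + -30 + -16 + -2
= -39

-39


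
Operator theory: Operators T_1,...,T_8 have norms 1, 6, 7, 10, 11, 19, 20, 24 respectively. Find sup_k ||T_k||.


By the Uniform Boundedness Principle, the supremum of norms is finite.
sup_k ||T_k|| = max(1, 6, 7, 10, 11, 19, 20, 24) = 24

24


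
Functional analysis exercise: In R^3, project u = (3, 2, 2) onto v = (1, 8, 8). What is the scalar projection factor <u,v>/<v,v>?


Computing <u,v> = 3*1 + 2*8 + 2*8 = 35
Computing <v,v> = 1^2 + 8^2 + 8^2 = 129
Projection coefficient = 35/129 = 0.2713

0.2713


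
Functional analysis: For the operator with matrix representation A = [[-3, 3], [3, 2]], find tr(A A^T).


trace(A * A^T) = sum of squares of all entries
= (-3)^2 + 3^2 + 3^2 + 2^2
= 9 + 9 + 9 + 4
= 31

31


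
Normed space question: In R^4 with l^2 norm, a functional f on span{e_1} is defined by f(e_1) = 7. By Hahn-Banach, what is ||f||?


The norm of f is given by ||f|| = sup_{||x||=1} |f(x)|.
On span{e_1}, ||e_1|| = 1, so ||f|| = |f(e_1)| / ||e_1||
= |7| / 1 = 7.0000

7.0000


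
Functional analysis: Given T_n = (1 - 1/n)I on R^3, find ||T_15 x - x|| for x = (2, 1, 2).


T_15 x - x = (1 - 1/15)x - x = -x/15
||x|| = sqrt(9) = 3.0000
||T_15 x - x|| = ||x||/15 = 3.0000/15 = 0.2000

0.2000


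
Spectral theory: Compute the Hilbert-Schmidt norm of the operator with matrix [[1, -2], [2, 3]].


The Hilbert-Schmidt norm is sqrt(sum of squares of all entries).
Sum of squares = 1^2 + (-2)^2 + 2^2 + 3^2
= 1 + 4 + 4 + 9 = 18
||T||_HS = sqrt(18) = 4.2426

4.2426


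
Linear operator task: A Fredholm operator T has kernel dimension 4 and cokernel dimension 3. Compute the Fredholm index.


The Fredholm index is defined as ind(T) = dim(ker T) - dim(coker T)
= 4 - 3
= 1

1


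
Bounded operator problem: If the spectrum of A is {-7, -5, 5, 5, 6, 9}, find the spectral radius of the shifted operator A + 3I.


Spectrum of A + 3I = {-4, -2, 8, 8, 9, 12}
Spectral radius = max |lambda| over the shifted spectrum
= max(4, 2, 8, 8, 9, 12) = 12

12


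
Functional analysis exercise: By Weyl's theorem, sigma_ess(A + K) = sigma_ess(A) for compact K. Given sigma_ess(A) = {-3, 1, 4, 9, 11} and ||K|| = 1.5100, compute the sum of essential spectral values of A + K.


By Weyl's theorem, the essential spectrum is invariant under compact perturbations.
sigma_ess(A + K) = sigma_ess(A) = {-3, 1, 4, 9, 11}
Sum = -3 + 1 + 4 + 9 + 11 = 22

22


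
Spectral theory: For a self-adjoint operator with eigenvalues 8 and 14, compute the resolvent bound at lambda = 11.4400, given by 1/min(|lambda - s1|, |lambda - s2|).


dist(11.4400, {8, 14}) = min(|11.4400 - 8|, |11.4400 - 14|)
= min(3.4400, 2.5600) = 2.5600
Resolvent bound = 1/2.5600 = 0.3906

0.3906


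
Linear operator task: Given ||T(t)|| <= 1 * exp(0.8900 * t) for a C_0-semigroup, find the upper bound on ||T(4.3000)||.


||T(4.3000)|| <= 1 * exp(0.8900 * 4.3000)
= 1 * exp(3.8270)
= 1 * 45.9246
= 45.9246

45.9246


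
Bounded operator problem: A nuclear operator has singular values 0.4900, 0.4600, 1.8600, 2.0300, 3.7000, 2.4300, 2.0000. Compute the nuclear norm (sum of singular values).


The nuclear norm is the sum of all singular values.
||T||_1 = 0.4900 + 0.4600 + 1.8600 + 2.0300 + 3.7000 + 2.4300 + 2.0000
= 12.9700

12.9700


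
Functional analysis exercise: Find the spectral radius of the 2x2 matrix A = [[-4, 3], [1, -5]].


For a 2x2 matrix, eigenvalues satisfy lambda^2 - (trace)*lambda + det = 0
trace = -4 + -5 = -9
det = -4*-5 - 3*1 = 17
discriminant = (-9)^2 - 4*(17) = 13
spectral radius = max |eigenvalue| = 6.3028

6.3028


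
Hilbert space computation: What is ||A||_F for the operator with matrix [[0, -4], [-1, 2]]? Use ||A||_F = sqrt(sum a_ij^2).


||A||_F^2 = sum a_ij^2
= 0^2 + (-4)^2 + (-1)^2 + 2^2
= 0 + 16 + 1 + 4 = 21
||A||_F = sqrt(21) = 4.5826

4.5826


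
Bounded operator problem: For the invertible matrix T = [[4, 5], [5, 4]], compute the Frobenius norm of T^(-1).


det(T) = 4*4 - 5*5 = -9
T^(-1) = (1/-9) * [[4, -5], [-5, 4]] = [[-0.4444, 0.5556], [0.5556, -0.4444]]
||T^(-1)||_F^2 = (-0.4444)^2 + 0.5556^2 + 0.5556^2 + (-0.4444)^2 = 1.0123
||T^(-1)||_F = sqrt(1.0123) = 1.0062

1.0062


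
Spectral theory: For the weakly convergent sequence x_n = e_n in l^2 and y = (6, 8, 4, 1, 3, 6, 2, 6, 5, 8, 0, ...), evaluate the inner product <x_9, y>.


x_9 = e_9 is the standard basis vector with 1 in position 9.
<x_9, y> = y_9 = 5
As n -> infinity, <x_n, y> -> 0, confirming weak convergence of (x_n) to 0.

5


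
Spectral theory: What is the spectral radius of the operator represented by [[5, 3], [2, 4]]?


For a 2x2 matrix, eigenvalues satisfy lambda^2 - (trace)*lambda + det = 0
trace = 5 + 4 = 9
det = 5*4 - 3*2 = 14
discriminant = 9^2 - 4*(14) = 25
spectral radius = max |eigenvalue| = 7.0000

7.0000


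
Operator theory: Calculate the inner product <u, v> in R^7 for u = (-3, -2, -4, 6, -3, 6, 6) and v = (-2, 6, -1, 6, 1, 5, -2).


Computing the standard inner product <u, v> = sum u_i * v_i
= -3*-2 + -2*6 + -4*-1 + 6*6 + -3*1 + 6*5 + 6*-2
= 6 + -12 + 4 + 36 + -3 + 30 + -12
= 49

49


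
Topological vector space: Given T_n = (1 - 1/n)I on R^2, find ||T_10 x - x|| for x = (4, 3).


T_10 x - x = (1 - 1/10)x - x = -x/10
||x|| = sqrt(25) = 5.0000
||T_10 x - x|| = ||x||/10 = 5.0000/10 = 0.5000

0.5000


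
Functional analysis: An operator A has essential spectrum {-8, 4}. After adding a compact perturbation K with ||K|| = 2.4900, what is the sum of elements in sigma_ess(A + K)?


By Weyl's theorem, the essential spectrum is invariant under compact perturbations.
sigma_ess(A + K) = sigma_ess(A) = {-8, 4}
Sum = -8 + 4 = -4

-4


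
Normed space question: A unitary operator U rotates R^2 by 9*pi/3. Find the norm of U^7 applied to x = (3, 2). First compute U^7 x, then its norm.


U is a rotation by theta = 9*pi/3
U^7 = rotation by 7*theta = 63*pi/3 = 3*pi/3 (mod 2*pi)
cos(3*pi/3) = -1.0000, sin(3*pi/3) = 0.0000
U^7 x = (-1.0000 * 3 - 0.0000 * 2, 0.0000 * 3 + -1.0000 * 2)
= (-3.0000, -2.0000)
||U^7 x|| = sqrt((-3.0000)^2 + (-2.0000)^2) = sqrt(13.0000) = 3.6056

3.6056


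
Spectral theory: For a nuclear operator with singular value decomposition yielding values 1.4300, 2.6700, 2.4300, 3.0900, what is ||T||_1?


The nuclear norm is the sum of all singular values.
||T||_1 = 1.4300 + 2.6700 + 2.4300 + 3.0900
= 9.6200

9.6200


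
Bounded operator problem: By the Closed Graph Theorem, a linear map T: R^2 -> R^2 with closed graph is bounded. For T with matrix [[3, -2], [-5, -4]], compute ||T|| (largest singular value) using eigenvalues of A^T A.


A^T A = [[34, 14], [14, 20]]
trace(A^T A) = 54, det(A^T A) = 484
discriminant = 54^2 - 4*484 = 980
Largest eigenvalue of A^T A = (trace + sqrt(disc))/2 = 42.6525
||T|| = sqrt(42.6525) = 6.5309

6.5309


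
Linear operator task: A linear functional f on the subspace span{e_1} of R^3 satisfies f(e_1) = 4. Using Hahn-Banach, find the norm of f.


The norm of f is given by ||f|| = sup_{||x||=1} |f(x)|.
On span{e_1}, ||e_1|| = 1, so ||f|| = |f(e_1)| / ||e_1||
= |4| / 1 = 4.0000

4.0000


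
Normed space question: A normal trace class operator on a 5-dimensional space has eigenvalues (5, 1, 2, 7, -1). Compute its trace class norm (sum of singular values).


For a normal operator, singular values equal |eigenvalues|.
Trace norm = sum |lambda_i| = 5 + 1 + 2 + 7 + 1
= 16

16


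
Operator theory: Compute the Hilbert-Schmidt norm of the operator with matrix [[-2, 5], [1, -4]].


The Hilbert-Schmidt norm is sqrt(sum of squares of all entries).
Sum of squares = (-2)^2 + 5^2 + 1^2 + (-4)^2
= 4 + 25 + 1 + 16 = 46
||T||_HS = sqrt(46) = 6.7823

6.7823


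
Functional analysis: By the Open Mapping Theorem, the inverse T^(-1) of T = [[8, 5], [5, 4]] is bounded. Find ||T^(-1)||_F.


det(T) = 8*4 - 5*5 = 7
T^(-1) = (1/7) * [[4, -5], [-5, 8]] = [[0.5714, -0.7143], [-0.7143, 1.1429]]
||T^(-1)||_F^2 = 0.5714^2 + (-0.7143)^2 + (-0.7143)^2 + 1.1429^2 = 2.6531
||T^(-1)||_F = sqrt(2.6531) = 1.6288

1.6288


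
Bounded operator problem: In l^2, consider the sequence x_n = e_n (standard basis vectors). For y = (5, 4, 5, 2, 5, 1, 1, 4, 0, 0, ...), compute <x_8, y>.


x_8 = e_8 is the standard basis vector with 1 in position 8.
<x_8, y> = y_8 = 4
As n -> infinity, <x_n, y> -> 0, confirming weak convergence of (x_n) to 0.

4


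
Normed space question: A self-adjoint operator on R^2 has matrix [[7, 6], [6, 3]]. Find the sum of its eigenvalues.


For a self-adjoint (symmetric) matrix, the eigenvalues are real.
The sum of eigenvalues equals the trace of the matrix.
trace = 7 + 3 = 10

10


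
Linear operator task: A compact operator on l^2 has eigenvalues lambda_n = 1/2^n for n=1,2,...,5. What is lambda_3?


The eigenvalue formula gives lambda_3 = 1/2^3
= 1/8
= 0.1250

0.1250


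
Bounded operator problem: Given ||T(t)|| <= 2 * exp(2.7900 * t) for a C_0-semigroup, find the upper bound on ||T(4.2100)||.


||T(4.2100)|| <= 2 * exp(2.7900 * 4.2100)
= 2 * exp(11.7459)
= 2 * 126234.9333
= 252469.8666

252469.8666


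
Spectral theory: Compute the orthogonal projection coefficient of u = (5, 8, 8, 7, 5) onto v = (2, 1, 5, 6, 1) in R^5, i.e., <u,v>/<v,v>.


Computing <u,v> = 5*2 + 8*1 + 8*5 + 7*6 + 5*1 = 105
Computing <v,v> = 2^2 + 1^2 + 5^2 + 6^2 + 1^2 = 67
Projection coefficient = 105/67 = 1.5672

1.5672


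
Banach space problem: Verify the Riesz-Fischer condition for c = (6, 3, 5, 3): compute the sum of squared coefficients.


sum |c_n|^2 = 6^2 + 3^2 + 5^2 + 3^2
= 36 + 9 + 25 + 9
= 79

79


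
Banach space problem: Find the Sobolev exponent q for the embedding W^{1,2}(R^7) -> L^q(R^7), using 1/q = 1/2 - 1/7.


Using the Sobolev embedding formula: 1/q = 1/p - k/n
1/q = 1/2 - 1/7 = 5/14
q = 1/(5/14) = 14/5 = 2.8000

2.8000


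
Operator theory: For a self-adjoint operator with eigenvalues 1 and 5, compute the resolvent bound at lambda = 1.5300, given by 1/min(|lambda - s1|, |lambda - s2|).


dist(1.5300, {1, 5}) = min(|1.5300 - 1|, |1.5300 - 5|)
= min(0.5300, 3.4700) = 0.5300
Resolvent bound = 1/0.5300 = 1.8868

1.8868


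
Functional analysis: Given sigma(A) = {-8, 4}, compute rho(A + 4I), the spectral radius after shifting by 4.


Spectrum of A + 4I = {-4, 8}
Spectral radius = max |lambda| over the shifted spectrum
= max(4, 8) = 8

8


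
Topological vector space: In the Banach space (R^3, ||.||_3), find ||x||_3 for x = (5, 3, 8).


The l^3 norm = (sum |x_i|^3)^(1/3)
Sum of 3th powers = 125 + 27 + 512 = 664
||x||_3 = (664)^(1/3) = 8.7241

8.7241


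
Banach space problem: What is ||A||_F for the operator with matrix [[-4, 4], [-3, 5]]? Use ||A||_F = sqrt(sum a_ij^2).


||A||_F^2 = sum a_ij^2
= (-4)^2 + 4^2 + (-3)^2 + 5^2
= 16 + 16 + 9 + 25 = 66
||A||_F = sqrt(66) = 8.1240

8.1240


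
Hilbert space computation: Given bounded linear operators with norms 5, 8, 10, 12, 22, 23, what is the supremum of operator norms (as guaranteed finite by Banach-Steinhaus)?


By the Uniform Boundedness Principle, the supremum of norms is finite.
sup_k ||T_k|| = max(5, 8, 10, 12, 22, 23) = 23

23


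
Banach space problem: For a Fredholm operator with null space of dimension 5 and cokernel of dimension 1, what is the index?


The Fredholm index is defined as ind(T) = dim(ker T) - dim(coker T)
= 5 - 1
= 4

4


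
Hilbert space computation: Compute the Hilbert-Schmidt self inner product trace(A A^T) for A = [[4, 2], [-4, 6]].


trace(A * A^T) = sum of squares of all entries
= 4^2 + 2^2 + (-4)^2 + 6^2
= 16 + 4 + 16 + 36
= 72

72


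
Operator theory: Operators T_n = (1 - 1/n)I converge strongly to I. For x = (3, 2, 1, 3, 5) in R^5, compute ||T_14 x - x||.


T_14 x - x = (1 - 1/14)x - x = -x/14
||x|| = sqrt(48) = 6.9282
||T_14 x - x|| = ||x||/14 = 6.9282/14 = 0.4949

0.4949


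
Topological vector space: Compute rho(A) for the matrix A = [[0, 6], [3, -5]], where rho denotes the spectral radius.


For a 2x2 matrix, eigenvalues satisfy lambda^2 - (trace)*lambda + det = 0
trace = 0 + -5 = -5
det = 0*-5 - 6*3 = -18
discriminant = (-5)^2 - 4*(-18) = 97
spectral radius = max |eigenvalue| = 7.4244

7.4244


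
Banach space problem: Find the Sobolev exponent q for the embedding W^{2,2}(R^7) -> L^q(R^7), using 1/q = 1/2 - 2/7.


Using the Sobolev embedding formula: 1/q = 1/p - k/n
1/q = 1/2 - 2/7 = 3/14
q = 1/(3/14) = 14/3 = 4.6667

4.6667


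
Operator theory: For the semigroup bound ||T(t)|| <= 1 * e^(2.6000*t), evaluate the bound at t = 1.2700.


||T(1.2700)|| <= 1 * exp(2.6000 * 1.2700)
= 1 * exp(3.3020)
= 1 * 27.1669
= 27.1669

27.1669


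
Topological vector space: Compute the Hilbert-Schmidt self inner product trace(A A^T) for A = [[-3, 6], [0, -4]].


trace(A * A^T) = sum of squares of all entries
= (-3)^2 + 6^2 + 0^2 + (-4)^2
= 9 + 36 + 0 + 16
= 61

61


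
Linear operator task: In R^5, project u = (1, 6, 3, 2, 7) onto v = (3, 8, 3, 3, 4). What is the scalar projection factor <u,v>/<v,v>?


Computing <u,v> = 1*3 + 6*8 + 3*3 + 2*3 + 7*4 = 94
Computing <v,v> = 3^2 + 8^2 + 3^2 + 3^2 + 4^2 = 107
Projection coefficient = 94/107 = 0.8785

0.8785


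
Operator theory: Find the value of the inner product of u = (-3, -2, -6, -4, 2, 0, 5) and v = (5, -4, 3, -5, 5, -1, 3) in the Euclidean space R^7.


Computing the standard inner product <u, v> = sum u_i * v_i
= -3*5 + -2*-4 + -6*3 + -4*-5 + 2*5 + 0*-1 + 5*3
= -15 + 8 + -18 + 20 + 10 + 0 + 15
= 20

20


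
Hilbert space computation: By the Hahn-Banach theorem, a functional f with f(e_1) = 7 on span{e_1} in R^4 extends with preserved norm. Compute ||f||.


The norm of f is given by ||f|| = sup_{||x||=1} |f(x)|.
On span{e_1}, ||e_1|| = 1, so ||f|| = |f(e_1)| / ||e_1||
= |7| / 1 = 7.0000

7.0000


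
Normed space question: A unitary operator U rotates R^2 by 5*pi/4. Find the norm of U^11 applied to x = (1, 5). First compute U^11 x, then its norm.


U is a rotation by theta = 5*pi/4
U^11 = rotation by 11*theta = 55*pi/4 = 7*pi/4 (mod 2*pi)
cos(7*pi/4) = 0.7071, sin(7*pi/4) = -0.7071
U^11 x = (0.7071 * 1 - -0.7071 * 5, -0.7071 * 1 + 0.7071 * 5)
= (4.2426, 2.8284)
||U^11 x|| = sqrt(4.2426^2 + 2.8284^2) = sqrt(26.0000) = 5.0990

5.0990


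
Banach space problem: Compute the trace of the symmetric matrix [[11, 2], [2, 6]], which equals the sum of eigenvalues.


For a self-adjoint (symmetric) matrix, the eigenvalues are real.
The sum of eigenvalues equals the trace of the matrix.
trace = 11 + 6 = 17

17


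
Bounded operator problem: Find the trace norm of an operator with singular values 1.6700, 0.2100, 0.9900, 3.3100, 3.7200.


The nuclear norm is the sum of all singular values.
||T||_1 = 1.6700 + 0.2100 + 0.9900 + 3.3100 + 3.7200
= 9.9000

9.9000


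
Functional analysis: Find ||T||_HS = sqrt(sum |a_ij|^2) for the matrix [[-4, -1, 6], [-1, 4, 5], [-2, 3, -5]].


The Hilbert-Schmidt norm is sqrt(sum of squares of all entries).
Sum of squares = (-4)^2 + (-1)^2 + 6^2 + (-1)^2 + 4^2 + 5^2 + (-2)^2 + 3^2 + (-5)^2
= 16 + 1 + 36 + 1 + 16 + 25 + 4 + 9 + 25 = 133
||T||_HS = sqrt(133) = 11.5326

11.5326


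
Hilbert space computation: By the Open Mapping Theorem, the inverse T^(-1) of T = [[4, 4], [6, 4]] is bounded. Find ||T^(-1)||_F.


det(T) = 4*4 - 4*6 = -8
T^(-1) = (1/-8) * [[4, -4], [-6, 4]] = [[-0.5000, 0.5000], [0.7500, -0.5000]]
||T^(-1)||_F^2 = (-0.5000)^2 + 0.5000^2 + 0.7500^2 + (-0.5000)^2 = 1.3125
||T^(-1)||_F = sqrt(1.3125) = 1.1456

1.1456


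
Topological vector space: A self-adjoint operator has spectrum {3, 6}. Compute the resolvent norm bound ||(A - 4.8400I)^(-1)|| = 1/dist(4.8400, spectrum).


dist(4.8400, {3, 6}) = min(|4.8400 - 3|, |4.8400 - 6|)
= min(1.8400, 1.1600) = 1.1600
Resolvent bound = 1/1.1600 = 0.8621

0.8621


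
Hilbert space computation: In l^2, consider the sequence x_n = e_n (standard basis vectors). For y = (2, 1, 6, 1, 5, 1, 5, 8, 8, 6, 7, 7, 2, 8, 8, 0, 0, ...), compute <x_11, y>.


x_11 = e_11 is the standard basis vector with 1 in position 11.
<x_11, y> = y_11 = 7
As n -> infinity, <x_n, y> -> 0, confirming weak convergence of (x_n) to 0.

7


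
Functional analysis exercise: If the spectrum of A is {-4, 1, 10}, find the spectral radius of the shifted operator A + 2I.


Spectrum of A + 2I = {-2, 3, 12}
Spectral radius = max |lambda| over the shifted spectrum
= max(2, 3, 12) = 12

12


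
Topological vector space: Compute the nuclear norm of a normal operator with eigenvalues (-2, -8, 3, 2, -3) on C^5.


For a normal operator, singular values equal |eigenvalues|.
Trace norm = sum |lambda_i| = 2 + 8 + 3 + 2 + 3
= 18

18


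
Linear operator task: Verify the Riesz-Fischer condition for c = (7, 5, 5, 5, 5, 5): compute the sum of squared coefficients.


sum |c_n|^2 = 7^2 + 5^2 + 5^2 + 5^2 + 5^2 + 5^2
= 49 + 25 + 25 + 25 + 25 + 25
= 174

174


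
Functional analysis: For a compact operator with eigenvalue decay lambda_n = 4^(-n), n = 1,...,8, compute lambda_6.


The eigenvalue formula gives lambda_6 = 1/4^6
= 1/4096
= 2.4414e-04

2.4414e-04


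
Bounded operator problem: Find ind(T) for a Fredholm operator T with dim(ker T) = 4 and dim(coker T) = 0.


The Fredholm index is defined as ind(T) = dim(ker T) - dim(coker T)
= 4 - 0
= 4

4


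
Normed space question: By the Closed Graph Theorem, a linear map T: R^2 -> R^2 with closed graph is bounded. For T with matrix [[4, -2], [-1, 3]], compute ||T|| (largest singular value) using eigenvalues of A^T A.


A^T A = [[17, -11], [-11, 13]]
trace(A^T A) = 30, det(A^T A) = 100
discriminant = 30^2 - 4*100 = 500
Largest eigenvalue of A^T A = (trace + sqrt(disc))/2 = 26.1803
||T|| = sqrt(26.1803) = 5.1167

5.1167


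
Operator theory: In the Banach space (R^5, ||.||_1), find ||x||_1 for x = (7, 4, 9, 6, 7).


The l^1 norm equals the sum of absolute values of all components.
||x||_1 = 7 + 4 + 9 + 6 + 7
= 33

33.0000


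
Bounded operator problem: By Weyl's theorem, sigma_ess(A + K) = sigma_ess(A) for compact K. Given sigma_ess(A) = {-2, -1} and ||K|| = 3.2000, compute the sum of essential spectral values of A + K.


By Weyl's theorem, the essential spectrum is invariant under compact perturbations.
sigma_ess(A + K) = sigma_ess(A) = {-2, -1}
Sum = -2 + -1 = -3

-3


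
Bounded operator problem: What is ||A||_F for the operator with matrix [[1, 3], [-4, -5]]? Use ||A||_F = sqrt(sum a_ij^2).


||A||_F^2 = sum a_ij^2
= 1^2 + 3^2 + (-4)^2 + (-5)^2
= 1 + 9 + 16 + 25 = 51
||A||_F = sqrt(51) = 7.1414

7.1414


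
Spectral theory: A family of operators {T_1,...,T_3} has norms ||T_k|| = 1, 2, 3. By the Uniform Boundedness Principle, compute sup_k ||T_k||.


By the Uniform Boundedness Principle, the supremum of norms is finite.
sup_k ||T_k|| = max(1, 2, 3) = 3

3


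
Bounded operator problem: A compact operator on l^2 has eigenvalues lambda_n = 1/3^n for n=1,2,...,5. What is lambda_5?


The eigenvalue formula gives lambda_5 = 1/3^5
= 1/243
= 0.0041

0.0041


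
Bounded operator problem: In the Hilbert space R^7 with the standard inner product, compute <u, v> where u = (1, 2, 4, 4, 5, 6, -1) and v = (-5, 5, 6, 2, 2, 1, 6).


Computing the standard inner product <u, v> = sum u_i * v_i
= 1*-5 + 2*5 + 4*6 + 4*2 + 5*2 + 6*1 + -1*6
= -5 + 10 + 24 + 8 + 10 + 6 + -6
= 47

47


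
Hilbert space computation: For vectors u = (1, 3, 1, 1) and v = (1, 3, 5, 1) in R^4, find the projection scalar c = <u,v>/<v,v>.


Computing <u,v> = 1*1 + 3*3 + 1*5 + 1*1 = 16
Computing <v,v> = 1^2 + 3^2 + 5^2 + 1^2 = 36
Projection coefficient = 16/36 = 0.4444

0.4444


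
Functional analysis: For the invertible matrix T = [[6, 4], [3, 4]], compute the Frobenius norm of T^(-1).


det(T) = 6*4 - 4*3 = 12
T^(-1) = (1/12) * [[4, -4], [-3, 6]] = [[0.3333, -0.3333], [-0.2500, 0.5000]]
||T^(-1)||_F^2 = 0.3333^2 + (-0.3333)^2 + (-0.2500)^2 + 0.5000^2 = 0.5347
||T^(-1)||_F = sqrt(0.5347) = 0.7312

0.7312


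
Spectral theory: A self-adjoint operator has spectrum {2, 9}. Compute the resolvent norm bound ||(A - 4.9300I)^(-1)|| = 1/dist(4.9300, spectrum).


dist(4.9300, {2, 9}) = min(|4.9300 - 2|, |4.9300 - 9|)
= min(2.9300, 4.0700) = 2.9300
Resolvent bound = 1/2.9300 = 0.3413

0.3413


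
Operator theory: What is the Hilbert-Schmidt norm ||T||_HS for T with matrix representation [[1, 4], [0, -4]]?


The Hilbert-Schmidt norm is sqrt(sum of squares of all entries).
Sum of squares = 1^2 + 4^2 + 0^2 + (-4)^2
= 1 + 16 + 0 + 16 = 33
||T||_HS = sqrt(33) = 5.7446

5.7446


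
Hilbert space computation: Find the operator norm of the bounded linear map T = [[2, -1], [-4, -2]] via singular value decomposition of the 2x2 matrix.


A^T A = [[20, 6], [6, 5]]
trace(A^T A) = 25, det(A^T A) = 64
discriminant = 25^2 - 4*64 = 369
Largest eigenvalue of A^T A = (trace + sqrt(disc))/2 = 22.1047
||T|| = sqrt(22.1047) = 4.7016

4.7016


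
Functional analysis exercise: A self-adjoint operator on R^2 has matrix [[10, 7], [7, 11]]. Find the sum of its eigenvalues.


For a self-adjoint (symmetric) matrix, the eigenvalues are real.
The sum of eigenvalues equals the trace of the matrix.
trace = 10 + 11 = 21

21


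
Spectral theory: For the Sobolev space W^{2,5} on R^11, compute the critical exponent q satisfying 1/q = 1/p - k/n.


Using the Sobolev embedding formula: 1/q = 1/p - k/n
1/q = 1/5 - 2/11 = 1/55
q = 1/(1/55) = 55

55.0000


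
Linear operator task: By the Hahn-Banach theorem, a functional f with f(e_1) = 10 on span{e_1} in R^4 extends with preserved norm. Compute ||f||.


The norm of f is given by ||f|| = sup_{||x||=1} |f(x)|.
On span{e_1}, ||e_1|| = 1, so ||f|| = |f(e_1)| / ||e_1||
= |10| / 1 = 10.0000

10.0000


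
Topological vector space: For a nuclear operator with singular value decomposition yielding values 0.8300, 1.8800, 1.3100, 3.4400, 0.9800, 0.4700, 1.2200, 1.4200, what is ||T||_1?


The nuclear norm is the sum of all singular values.
||T||_1 = 0.8300 + 1.8800 + 1.3100 + 3.4400 + 0.9800 + 0.4700 + 1.2200 + 1.4200
= 11.5500

11.5500


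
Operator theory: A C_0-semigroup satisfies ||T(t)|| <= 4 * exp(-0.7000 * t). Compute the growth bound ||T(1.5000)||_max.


||T(1.5000)|| <= 4 * exp(-0.7000 * 1.5000)
= 4 * exp(-1.0500)
= 4 * 0.3499
= 1.3998

1.3998


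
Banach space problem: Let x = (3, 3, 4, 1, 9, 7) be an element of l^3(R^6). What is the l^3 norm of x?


The l^3 norm = (sum |x_i|^3)^(1/3)
Sum of 3th powers = 27 + 27 + 64 + 1 + 729 + 343 = 1191
||x||_3 = (1191)^(1/3) = 10.6000

10.6000


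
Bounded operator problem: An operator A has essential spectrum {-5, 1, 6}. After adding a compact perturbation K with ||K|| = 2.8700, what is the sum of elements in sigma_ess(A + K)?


By Weyl's theorem, the essential spectrum is invariant under compact perturbations.
sigma_ess(A + K) = sigma_ess(A) = {-5, 1, 6}
Sum = -5 + 1 + 6 = 2

2


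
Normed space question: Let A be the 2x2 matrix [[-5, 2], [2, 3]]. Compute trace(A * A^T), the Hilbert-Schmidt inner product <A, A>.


trace(A * A^T) = sum of squares of all entries
= (-5)^2 + 2^2 + 2^2 + 3^2
= 25 + 4 + 4 + 9
= 42

42


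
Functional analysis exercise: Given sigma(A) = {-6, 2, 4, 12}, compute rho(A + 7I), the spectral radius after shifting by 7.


Spectrum of A + 7I = {1, 9, 11, 19}
Spectral radius = max |lambda| over the shifted spectrum
= max(1, 9, 11, 19) = 19

19


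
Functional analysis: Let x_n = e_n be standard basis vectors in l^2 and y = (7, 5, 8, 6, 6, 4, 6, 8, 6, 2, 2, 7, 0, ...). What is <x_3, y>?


x_3 = e_3 is the standard basis vector with 1 in position 3.
<x_3, y> = y_3 = 8
As n -> infinity, <x_n, y> -> 0, confirming weak convergence of (x_n) to 0.

8


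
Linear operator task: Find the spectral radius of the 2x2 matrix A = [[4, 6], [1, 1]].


For a 2x2 matrix, eigenvalues satisfy lambda^2 - (trace)*lambda + det = 0
trace = 4 + 1 = 5
det = 4*1 - 6*1 = -2
discriminant = 5^2 - 4*(-2) = 33
spectral radius = max |eigenvalue| = 5.3723

5.3723


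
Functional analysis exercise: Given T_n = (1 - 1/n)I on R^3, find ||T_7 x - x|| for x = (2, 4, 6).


T_7 x - x = (1 - 1/7)x - x = -x/7
||x|| = sqrt(56) = 7.4833
||T_7 x - x|| = ||x||/7 = 7.4833/7 = 1.0690

1.0690


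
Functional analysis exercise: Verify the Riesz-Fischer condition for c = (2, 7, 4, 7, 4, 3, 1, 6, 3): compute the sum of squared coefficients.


sum |c_n|^2 = 2^2 + 7^2 + 4^2 + 7^2 + 4^2 + 3^2 + 1^2 + 6^2 + 3^2
= 4 + 49 + 16 + 49 + 16 + 9 + 1 + 36 + 9
= 189

189


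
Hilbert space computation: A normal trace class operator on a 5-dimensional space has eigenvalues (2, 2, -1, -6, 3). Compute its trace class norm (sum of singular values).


For a normal operator, singular values equal |eigenvalues|.
Trace norm = sum |lambda_i| = 2 + 2 + 1 + 6 + 3
= 14

14


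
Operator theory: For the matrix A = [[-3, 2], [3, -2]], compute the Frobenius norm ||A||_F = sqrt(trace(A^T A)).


||A||_F^2 = sum a_ij^2
= (-3)^2 + 2^2 + 3^2 + (-2)^2
= 9 + 4 + 9 + 4 = 26
||A||_F = sqrt(26) = 5.0990

5.0990


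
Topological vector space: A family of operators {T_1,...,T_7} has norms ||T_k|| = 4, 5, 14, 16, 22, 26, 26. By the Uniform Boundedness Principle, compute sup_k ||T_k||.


By the Uniform Boundedness Principle, the supremum of norms is finite.
sup_k ||T_k|| = max(4, 5, 14, 16, 22, 26, 26) = 26

26


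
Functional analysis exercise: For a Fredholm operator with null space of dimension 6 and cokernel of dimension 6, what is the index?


The Fredholm index is defined as ind(T) = dim(ker T) - dim(coker T)
= 6 - 6
= 0

0


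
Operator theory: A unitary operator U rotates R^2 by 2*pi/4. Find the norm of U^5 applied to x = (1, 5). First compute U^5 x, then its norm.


U is a rotation by theta = 2*pi/4
U^5 = rotation by 5*theta = 10*pi/4 = 2*pi/4 (mod 2*pi)
cos(2*pi/4) = 0.0000, sin(2*pi/4) = 1.0000
U^5 x = (0.0000 * 1 - 1.0000 * 5, 1.0000 * 1 + 0.0000 * 5)
= (-5.0000, 1.0000)
||U^5 x|| = sqrt((-5.0000)^2 + 1.0000^2) = sqrt(26.0000) = 5.0990

5.0990


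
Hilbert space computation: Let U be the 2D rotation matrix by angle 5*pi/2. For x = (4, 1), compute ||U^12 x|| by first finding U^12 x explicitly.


U is a rotation by theta = 5*pi/2
U^12 = rotation by 12*theta = 60*pi/2 = 0*pi/2 (mod 2*pi)
cos(0*pi/2) = 1.0000, sin(0*pi/2) = 0.0000
U^12 x = (1.0000 * 4 - 0.0000 * 1, 0.0000 * 4 + 1.0000 * 1)
= (4.0000, 1.0000)
||U^12 x|| = sqrt(4.0000^2 + 1.0000^2) = sqrt(17.0000) = 4.1231

4.1231


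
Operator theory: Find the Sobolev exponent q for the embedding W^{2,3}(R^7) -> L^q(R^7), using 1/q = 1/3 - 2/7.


Using the Sobolev embedding formula: 1/q = 1/p - k/n
1/q = 1/3 - 2/7 = 1/21
q = 1/(1/21) = 21

21.0000


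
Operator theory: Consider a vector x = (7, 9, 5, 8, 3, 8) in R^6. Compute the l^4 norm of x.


The l^4 norm = (sum |x_i|^4)^(1/4)
Sum of 4th powers = 2401 + 6561 + 625 + 4096 + 81 + 4096 = 17860
||x||_4 = (17860)^(1/4) = 11.5603

11.5603


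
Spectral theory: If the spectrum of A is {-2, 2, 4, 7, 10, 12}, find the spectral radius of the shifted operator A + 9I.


Spectrum of A + 9I = {7, 11, 13, 16, 19, 21}
Spectral radius = max |lambda| over the shifted spectrum
= max(7, 11, 13, 16, 19, 21) = 21

21
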